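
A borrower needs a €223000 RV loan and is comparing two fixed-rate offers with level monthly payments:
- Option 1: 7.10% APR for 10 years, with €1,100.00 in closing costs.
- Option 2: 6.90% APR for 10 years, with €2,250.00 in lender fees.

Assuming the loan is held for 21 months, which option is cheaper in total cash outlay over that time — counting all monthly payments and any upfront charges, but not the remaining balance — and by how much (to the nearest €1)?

Option 1 by €667

Option 1: monthly rate = 7.1%/12 = 0.0059167; payment = 223,000 × 0.0059167 / (1 − (1+0.0059167)^−120) = €2,600.73.
Option 2: at 6.90% the monthly rate is 0.0057500, so the payment is 223,000 × 0.0057500 / (1 − 1.0057500^−120) = €2,577.74.
Over 21 months: Option 1 costs 21 × €2,600.73 + €1,100.00 = €55,715.33; Option 2 costs 21 × €2,577.74 + €2,250.00 = €56,382.54.
Option 1 is cheaper by €56,382.54 − €55,715.33 = €667.21.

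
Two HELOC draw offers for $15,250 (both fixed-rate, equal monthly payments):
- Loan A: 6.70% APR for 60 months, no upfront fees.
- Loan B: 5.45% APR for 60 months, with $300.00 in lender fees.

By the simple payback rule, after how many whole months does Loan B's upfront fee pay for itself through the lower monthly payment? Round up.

Loan A: monthly rate = 6.7%/12 = 0.0055833; payment = 15,250 × 0.0055833 / (1 − (1+0.0055833)^−60) = $299.81.
Loan B: at 5.45% the monthly rate is 0.0045417, so the payment is 15,250 × 0.0045417 / (1 − 1.0045417^−60) = $290.94.
Monthly savings = $299.81 − $290.94 = $8.87.
Break-even = $300.00 / $8.87 = 33.82 → 34 months.

34 months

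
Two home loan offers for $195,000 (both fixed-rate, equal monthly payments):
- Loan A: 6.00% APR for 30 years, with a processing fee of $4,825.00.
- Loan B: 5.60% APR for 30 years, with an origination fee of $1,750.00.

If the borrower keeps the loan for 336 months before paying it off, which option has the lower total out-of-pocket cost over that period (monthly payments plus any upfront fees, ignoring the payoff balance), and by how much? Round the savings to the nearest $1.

Loan B by $19,764

Loan A: monthly rate = 6%/12 = 0.0050000; payment = 195,000 × 0.0050000 / (1 − (1+0.0050000)^−360) = $1,169.12.
Loan B: monthly rate = 5.6%/12 = 0.0046667; payment = 195,000 × 0.0046667 / (1 − (1+0.0046667)^−360) = $1,119.45.
Over 336 months: Loan A costs 336 × $1,169.12 + $4,825.00 = $397,649.32; Loan B costs 336 × $1,119.45 + $1,750.00 = $377,885.20.
Loan B is cheaper by $397,649.32 − $377,885.20 = $19,764.12.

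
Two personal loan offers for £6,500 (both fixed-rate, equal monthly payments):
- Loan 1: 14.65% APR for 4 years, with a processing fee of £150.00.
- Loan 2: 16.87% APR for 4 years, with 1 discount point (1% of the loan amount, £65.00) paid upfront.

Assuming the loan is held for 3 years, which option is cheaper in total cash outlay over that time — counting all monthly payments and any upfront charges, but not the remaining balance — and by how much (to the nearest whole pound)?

Loan 1: monthly rate = 14.65%/12 = 0.0122083; payment = 6,500 × 0.0122083 / (1 − (1+0.0122083)^−48) = £179.75.
Loan 2: at 16.87% the monthly rate is 0.0140583, so the payment is 6,500 × 0.0140583 / (1 − 1.0140583^−48) = £187.12.
Over 36 months: Loan 1 costs 36 × £179.75 + £150.00 = £6,621.00; Loan 2 costs 36 × £187.12 + £65.00 = £6,801.32.
Loan 1 is cheaper by £6,801.32 − £6,621.00 = £180.32.

Loan 1 by £180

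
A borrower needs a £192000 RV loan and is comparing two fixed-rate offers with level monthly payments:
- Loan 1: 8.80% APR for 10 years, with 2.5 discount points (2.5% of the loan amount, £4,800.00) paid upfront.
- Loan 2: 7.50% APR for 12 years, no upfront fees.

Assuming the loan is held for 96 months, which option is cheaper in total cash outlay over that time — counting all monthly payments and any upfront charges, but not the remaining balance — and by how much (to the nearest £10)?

Loan 2 by £41,800

Loan 1: monthly rate = 8.8%/12 = 0.0073333; payment = 192,000 × 0.0073333 / (1 − (1+0.0073333)^−120) = £2,411.44.
Loan 2: monthly rate = 7.5%/12 = 0.0062500; payment = 192,000 × 0.0062500 / (1 − (1+0.0062500)^−144) = £2,026.03.
Over 96 months: Loan 1 costs 96 × £2,411.44 + £4,800.00 = £236,298.24; Loan 2 costs 96 × £2,026.03 = £194,498.88.
Loan 2 is cheaper by £236,298.24 − £194,498.88 = £41,799.36.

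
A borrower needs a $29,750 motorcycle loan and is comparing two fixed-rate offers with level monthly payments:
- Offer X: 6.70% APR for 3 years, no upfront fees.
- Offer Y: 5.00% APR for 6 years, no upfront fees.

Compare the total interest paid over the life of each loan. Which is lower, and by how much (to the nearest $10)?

Offer X: at 6.70% the monthly rate is 0.0055833, so the payment is 29,750 × 0.0055833 / (1 − 1.0055833^−36) = $914.52.
Total interest on Offer X = 36 × $914.52 − $29,750 = $3,172.72.
Offer Y: monthly rate = 5%/12 = 0.0041667; payment = 29,750 × 0.0041667 / (1 − (1+0.0041667)^−72) = $479.12.
Total interest on Offer Y = 72 × $479.12 − $29,750 = $4,746.64.
Offer X is lower by $1,573.92.

Offer X by $1,570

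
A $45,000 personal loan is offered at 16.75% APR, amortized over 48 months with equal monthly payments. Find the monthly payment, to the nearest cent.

Monthly rate = 16.75%/12 = 0.0139583; payment = 45,000 × 0.0139583 / (1 − (1+0.0139583)^−48) = $1,292.66.

$1,292.66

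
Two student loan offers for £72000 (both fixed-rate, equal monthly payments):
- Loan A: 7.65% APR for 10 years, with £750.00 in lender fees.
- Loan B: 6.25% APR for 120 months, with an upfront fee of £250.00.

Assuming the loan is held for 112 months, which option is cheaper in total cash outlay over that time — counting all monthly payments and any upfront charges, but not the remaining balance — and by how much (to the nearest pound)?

Loan B by £6,311

Loan A: monthly rate = 7.65%/12 = 0.0063750; payment = 72,000 × 0.0063750 / (1 − (1+0.0063750)^−120) = £860.30.
Loan B: at 6.25% the monthly rate is 0.0052083, so the payment is 72,000 × 0.0052083 / (1 − 1.0052083^−120) = £808.42.
Over 112 months: Loan A costs 112 × £860.30 + £750.00 = £97,103.60; Loan B costs 112 × £808.42 + £250.00 = £90,793.04.
Loan B is cheaper by £97,103.60 − £90,793.04 = £6,310.56.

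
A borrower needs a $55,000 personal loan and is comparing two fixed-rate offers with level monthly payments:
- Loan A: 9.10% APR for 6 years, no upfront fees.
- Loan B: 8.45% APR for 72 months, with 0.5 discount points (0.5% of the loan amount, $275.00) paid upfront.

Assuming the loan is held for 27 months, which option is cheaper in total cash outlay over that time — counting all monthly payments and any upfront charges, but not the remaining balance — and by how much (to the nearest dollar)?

Loan B by $202

Loan A: monthly rate = 9.1%/12 = 0.0075833; payment = 55,000 × 0.0075833 / (1 − (1+0.0075833)^−72) = $994.14.
Loan B: monthly rate = 8.45%/12 = 0.0070417; payment = 55,000 × 0.0070417 / (1 − (1+0.0070417)^−72) = $976.46.
Over 27 months: Loan A costs 27 × $994.14 = $26,841.78; Loan B costs 27 × $976.46 + $275.00 = $26,639.42.
Loan B is cheaper by $26,841.78 − $26,639.42 = $202.36.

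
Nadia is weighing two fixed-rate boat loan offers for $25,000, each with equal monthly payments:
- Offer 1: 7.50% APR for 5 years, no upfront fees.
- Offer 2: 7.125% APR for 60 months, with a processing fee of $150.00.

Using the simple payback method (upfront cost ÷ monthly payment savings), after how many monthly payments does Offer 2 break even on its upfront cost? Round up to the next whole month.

34 months

Offer 1: at 7.50% the monthly rate is 0.0062500, so the payment is 25,000 × 0.0062500 / (1 − 1.0062500^−60) = $500.95.
Offer 2: at 7.125% the monthly rate is 0.0059375, so the payment is 25,000 × 0.0059375 / (1 − 1.0059375^−60) = $496.51.
Monthly savings = $500.95 − $496.51 = $4.44.
Break-even = $150.00 / $4.44 = 33.78 → 34 months.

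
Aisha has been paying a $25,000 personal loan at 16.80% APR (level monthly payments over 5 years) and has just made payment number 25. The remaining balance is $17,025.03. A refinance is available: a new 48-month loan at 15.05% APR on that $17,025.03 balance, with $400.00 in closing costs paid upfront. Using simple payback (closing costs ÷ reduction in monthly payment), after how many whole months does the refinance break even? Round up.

Current payment = 25,000 × 16.8%/12 / (1 − (1+0.0140000)^−60) = $618.63.
Refinanced payment = 17,025.03 × 0.0125417 / (1 − (1+0.0125417)^−48) = $474.25.
Monthly savings = $618.63 − $474.25 = $144.38.
Break-even = $400.00 / $144.38 = 2.77 → 3 months.

3 months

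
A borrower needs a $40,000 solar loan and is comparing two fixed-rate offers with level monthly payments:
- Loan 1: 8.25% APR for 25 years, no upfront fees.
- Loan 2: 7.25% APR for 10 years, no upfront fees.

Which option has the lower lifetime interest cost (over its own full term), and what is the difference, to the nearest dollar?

Loan 2 by $38,262

Loan 1: at 8.25% the monthly rate is 0.0068750, so the payment is 40,000 × 0.0068750 / (1 − 1.0068750^−300) = $315.38.
Total interest on Loan 1 = 300 × $315.38 − $40,000 = $54,614.00.
Loan 2: monthly rate = 7.25%/12 = 0.0060417; payment = 40,000 × 0.0060417 / (1 − (1+0.0060417)^−120) = $469.60.
Total interest on Loan 2 = 120 × $469.60 − $40,000 = $16,352.00.
Loan 2 is lower by $38,262.00.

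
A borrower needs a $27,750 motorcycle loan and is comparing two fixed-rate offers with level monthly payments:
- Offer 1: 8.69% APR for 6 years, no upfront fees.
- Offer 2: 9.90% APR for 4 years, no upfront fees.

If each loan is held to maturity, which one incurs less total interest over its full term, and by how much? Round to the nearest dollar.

Offer 2 by $1,989

Offer 1: at 8.69% the monthly rate is 0.0072417, so the payment is 27,750 × 0.0072417 / (1 − 1.0072417^−72) = $495.95.
Total interest on Offer 1 = 72 × $495.95 − $27,750 = $7,958.40.
Offer 2: monthly rate = 9.9%/12 = 0.0082500; payment = 27,750 × 0.0082500 / (1 − (1+0.0082500)^−48) = $702.48.
Total interest on Offer 2 = 48 × $702.48 − $27,750 = $5,969.04.
Offer 2 is lower by $1,989.36.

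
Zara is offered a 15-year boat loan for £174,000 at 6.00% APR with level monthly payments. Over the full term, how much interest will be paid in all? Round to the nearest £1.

£90,296

At 6.00% the monthly rate is 0.0050000, so the payment is 174,000 × 0.0050000 / (1 − 1.0050000^−180) = £1,468.31.
Total paid = 180 × £1,468.31 = £264,295.80; interest = £264,295.80 − £174,000 = £90,295.80.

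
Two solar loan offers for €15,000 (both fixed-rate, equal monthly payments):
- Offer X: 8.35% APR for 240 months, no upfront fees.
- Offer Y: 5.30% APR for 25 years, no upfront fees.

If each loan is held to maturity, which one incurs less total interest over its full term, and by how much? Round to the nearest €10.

Offer X: monthly rate = 8.35%/12 = 0.0069583; payment = 15,000 × 0.0069583 / (1 − (1+0.0069583)^−240) = €128.75.
Total interest on Offer X = 240 × €128.75 − €15,000 = €15,900.00.
Offer Y: monthly rate = 5.3%/12 = 0.0044167; payment = 15,000 × 0.0044167 / (1 − (1+0.0044167)^−300) = €90.33.
Total interest on Offer Y = 300 × €90.33 − €15,000 = €12,099.00.
Offer Y is lower by €3,801.00.

Offer Y by €3,800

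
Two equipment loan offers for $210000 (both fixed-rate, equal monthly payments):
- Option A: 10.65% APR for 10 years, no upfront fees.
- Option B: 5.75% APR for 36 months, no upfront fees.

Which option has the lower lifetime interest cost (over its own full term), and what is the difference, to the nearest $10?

Option A: monthly rate = 10.65%/12 = 0.0088750; payment = 210,000 × 0.0088750 / (1 − (1+0.0088750)^−120) = $2,851.30.
Total interest on Option A = 120 × $2,851.30 − $210,000 = $132,156.00.
Option B: monthly rate = 5.75%/12 = 0.0047917; payment = 210,000 × 0.0047917 / (1 − (1+0.0047917)^−36) = $6,364.85.
Total interest on Option B = 36 × $6,364.85 − $210,000 = $19,134.60.
Option B is lower by $113,021.40.

Option B by $113,020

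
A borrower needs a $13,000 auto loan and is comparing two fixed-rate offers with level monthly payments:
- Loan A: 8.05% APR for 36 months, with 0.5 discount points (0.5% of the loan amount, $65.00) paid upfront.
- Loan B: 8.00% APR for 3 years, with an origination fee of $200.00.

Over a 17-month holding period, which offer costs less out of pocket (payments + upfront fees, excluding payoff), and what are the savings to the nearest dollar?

Loan A by $130

Loan A: at 8.05% the monthly rate is 0.0067083, so the payment is 13,000 × 0.0067083 / (1 − 1.0067083^−36) = $407.67.
Loan B: monthly rate = 8%/12 = 0.0066667; payment = 13,000 × 0.0066667 / (1 − (1+0.0066667)^−36) = $407.37.
Over 17 months: Loan A costs 17 × $407.67 + $65.00 = $6,995.39; Loan B costs 17 × $407.37 + $200.00 = $7,125.29.
Loan A is cheaper by $7,125.29 − $6,995.39 = $129.90.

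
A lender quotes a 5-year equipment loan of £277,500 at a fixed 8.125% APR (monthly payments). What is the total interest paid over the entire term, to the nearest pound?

Monthly rate = 8.125%/12 = 0.0067708; payment = 277,500 × 0.0067708 / (1 − (1+0.0067708)^−60) = £5,643.31.
Total paid = 60 × £5,643.31 = £338,598.60; interest = £338,598.60 − £277,500 = £61,098.60.

£61,099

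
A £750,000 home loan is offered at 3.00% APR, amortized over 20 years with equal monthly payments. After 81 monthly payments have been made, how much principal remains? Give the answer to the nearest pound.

£545,173

With monthly rate i = 3%/12 = 0.0025000, the balance after k of n payments is P · [(1+i)^n − (1+i)^k] / [(1+i)^n − 1].
(1+0.0025000)^240 = 1.82075500 and (1+0.0025000)^81 = 1.22415070, so the balance is 750,000 × (1.82075500 − 1.22415070) / (1.82075500 − 1) = £545,172.71.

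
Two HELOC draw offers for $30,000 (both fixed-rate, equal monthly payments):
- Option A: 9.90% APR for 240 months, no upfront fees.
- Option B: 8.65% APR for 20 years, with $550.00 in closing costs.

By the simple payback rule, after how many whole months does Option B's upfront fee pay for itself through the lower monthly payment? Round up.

Option A: monthly rate = 9.9%/12 = 0.0082500; payment = 30,000 × 0.0082500 / (1 − (1+0.0082500)^−240) = $287.52.
Option B: monthly rate = 8.65%/12 = 0.0072083; payment = 30,000 × 0.0072083 / (1 − (1+0.0072083)^−240) = $263.20.
Monthly savings = $287.52 − $263.20 = $24.32.
Break-even = $550.00 / $24.32 = 22.62 → 23 months.

23 months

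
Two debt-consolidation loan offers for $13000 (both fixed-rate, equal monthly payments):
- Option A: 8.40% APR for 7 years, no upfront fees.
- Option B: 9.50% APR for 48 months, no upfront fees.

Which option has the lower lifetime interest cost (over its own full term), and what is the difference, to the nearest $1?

Option B by $1,562

Option A: monthly rate = 8.4%/12 = 0.0070000; payment = 13,000 × 0.0070000 / (1 − (1+0.0070000)^−84) = $205.22.
Total interest on Option A = 84 × $205.22 − $13,000 = $4,238.48.
Option B: monthly rate = 9.5%/12 = 0.0079167; payment = 13,000 × 0.0079167 / (1 − (1+0.0079167)^−48) = $326.60.
Total interest on Option B = 48 × $326.60 − $13,000 = $2,676.80.
Option B is lower by $1,561.68.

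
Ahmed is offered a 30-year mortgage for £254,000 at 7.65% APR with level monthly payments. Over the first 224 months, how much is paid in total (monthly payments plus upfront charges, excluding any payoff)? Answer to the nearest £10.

£403,690

At 7.65% the monthly rate is 0.0063750, so the payment is 254,000 × 0.0063750 / (1 − 1.0063750^−360) = £1,802.17.
Total outlay = 224 × £1,802.17 = £403,686.08.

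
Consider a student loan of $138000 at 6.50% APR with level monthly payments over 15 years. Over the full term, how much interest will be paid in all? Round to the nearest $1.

$78,383

Monthly rate = 6.5%/12 = 0.0054167; payment = 138,000 × 0.0054167 / (1 − (1+0.0054167)^−180) = $1,202.13.
Total paid = 180 × $1,202.13 = $216,383.40; interest = $216,383.40 − $138,000 = $78,383.40.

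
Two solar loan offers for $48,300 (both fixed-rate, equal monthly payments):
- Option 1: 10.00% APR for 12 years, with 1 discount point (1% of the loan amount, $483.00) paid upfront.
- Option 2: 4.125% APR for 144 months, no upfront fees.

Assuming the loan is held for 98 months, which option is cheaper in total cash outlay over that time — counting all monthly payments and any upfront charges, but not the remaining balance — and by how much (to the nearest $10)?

Option 1: monthly rate = 10%/12 = 0.0083333; payment = 48,300 × 0.0083333 / (1 − (1+0.0083333)^−144) = $577.22.
Option 2: monthly rate = 4.125%/12 = 0.0034375; payment = 48,300 × 0.0034375 / (1 − (1+0.0034375)^−144) = $425.82.
Over 98 months: Option 1 costs 98 × $577.22 + $483.00 = $57,050.56; Option 2 costs 98 × $425.82 = $41,730.36.
Option 2 is cheaper by $57,050.56 − $41,730.36 = $15,320.20.

Option 2 by $15,320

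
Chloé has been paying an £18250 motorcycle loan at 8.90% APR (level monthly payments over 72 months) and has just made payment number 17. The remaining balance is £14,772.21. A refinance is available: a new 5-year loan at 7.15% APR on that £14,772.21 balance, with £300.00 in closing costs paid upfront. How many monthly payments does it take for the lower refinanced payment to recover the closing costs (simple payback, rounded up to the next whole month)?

9 months

Current payment = 18,250 × 8.9%/12 / (1 − (1+0.0074167)^−72) = £328.06.
Refinanced payment = 14,772.21 × 0.0059583 / (1 − (1+0.0059583)^−60) = £293.55.
Monthly savings = £328.06 − £293.55 = £34.51.
Break-even = £300.00 / £34.51 = 8.69 → 9 months.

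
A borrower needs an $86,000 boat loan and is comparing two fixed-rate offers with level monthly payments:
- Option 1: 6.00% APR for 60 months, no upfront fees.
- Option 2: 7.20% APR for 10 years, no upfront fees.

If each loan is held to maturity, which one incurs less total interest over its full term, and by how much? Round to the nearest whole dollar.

Option 1: monthly rate = 6%/12 = 0.0050000; payment = 86,000 × 0.0050000 / (1 − (1+0.0050000)^−60) = $1,662.62.
Total interest on Option 1 = 60 × $1,662.62 − $86,000 = $13,757.20.
Option 2: monthly rate = 7.2%/12 = 0.0060000; payment = 86,000 × 0.0060000 / (1 − (1+0.0060000)^−120) = $1,007.42.
Total interest on Option 2 = 120 × $1,007.42 − $86,000 = $34,890.40.
Option 1 is lower by $21,133.20.

Option 1 by $21,133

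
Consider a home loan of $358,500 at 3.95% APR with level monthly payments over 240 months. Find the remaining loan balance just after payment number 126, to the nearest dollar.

With monthly rate i = 3.95%/12 = 0.0032917, the balance after k of n payments is P · [(1+i)^n − (1+i)^k] / [(1+i)^n − 1].
(1+0.0032917)^240 = 2.20053968 and (1+0.0032917)^126 = 1.51296134, so the balance is 358,500 × (2.20053968 − 1.51296134) / (2.20053968 − 1) = $205,321.69.

$205,322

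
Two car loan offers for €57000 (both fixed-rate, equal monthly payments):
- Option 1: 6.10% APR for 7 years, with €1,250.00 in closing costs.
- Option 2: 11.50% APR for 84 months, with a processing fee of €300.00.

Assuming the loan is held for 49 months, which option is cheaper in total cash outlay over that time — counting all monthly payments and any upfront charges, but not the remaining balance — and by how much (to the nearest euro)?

Option 1 by €6,675

Option 1: monthly rate = 6.1%/12 = 0.0050833; payment = 57,000 × 0.0050833 / (1 − (1+0.0050833)^−84) = €835.42.
Option 2: monthly rate = 11.5%/12 = 0.0095833; payment = 57,000 × 0.0095833 / (1 − (1+0.0095833)^−84) = €991.03.
Over 49 months: Option 1 costs 49 × €835.42 + €1,250.00 = €42,185.58; Option 2 costs 49 × €991.03 + €300.00 = €48,860.47.
Option 1 is cheaper by €48,860.47 − €42,185.58 = €6,674.89.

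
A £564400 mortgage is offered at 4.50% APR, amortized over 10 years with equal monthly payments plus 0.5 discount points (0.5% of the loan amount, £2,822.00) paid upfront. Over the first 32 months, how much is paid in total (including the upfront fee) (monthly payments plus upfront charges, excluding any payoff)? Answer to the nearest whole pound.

At 4.50% the monthly rate is 0.0037500, so the payment is 564,400 × 0.0037500 / (1 − 1.0037500^−120) = £5,849.35.
Total outlay = 32 × £5,849.35 + £2,822.00 = £190,001.20.

£190,001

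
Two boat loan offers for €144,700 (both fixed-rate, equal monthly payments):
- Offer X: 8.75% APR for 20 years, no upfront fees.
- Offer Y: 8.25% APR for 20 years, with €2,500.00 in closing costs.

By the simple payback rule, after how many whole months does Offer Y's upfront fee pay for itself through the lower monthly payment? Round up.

55 months

Offer X: at 8.75% the monthly rate is 0.0072917, so the payment is 144,700 × 0.0072917 / (1 − 1.0072917^−240) = €1,278.73.
Offer Y: at 8.25% the monthly rate is 0.0068750, so the payment is 144,700 × 0.0068750 / (1 − 1.0068750^−240) = €1,232.94.
Monthly savings = €1,278.73 − €1,232.94 = €45.79.
Break-even = €2,500.00 / €45.79 = 54.60 → 55 months.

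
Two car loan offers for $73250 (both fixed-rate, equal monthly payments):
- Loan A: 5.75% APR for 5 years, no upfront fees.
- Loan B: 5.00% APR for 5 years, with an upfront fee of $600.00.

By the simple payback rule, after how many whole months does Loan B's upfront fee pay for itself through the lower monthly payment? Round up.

24 months

Loan A: monthly rate = 5.75%/12 = 0.0047917; payment = 73,250 × 0.0047917 / (1 − (1+0.0047917)^−60) = $1,407.63.
Loan B: at 5.00% the monthly rate is 0.0041667, so the payment is 73,250 × 0.0041667 / (1 − 1.0041667^−60) = $1,382.32.
Monthly savings = $1,407.63 − $1,382.32 = $25.31.
Break-even = $600.00 / $25.31 = 23.71 → 24 months.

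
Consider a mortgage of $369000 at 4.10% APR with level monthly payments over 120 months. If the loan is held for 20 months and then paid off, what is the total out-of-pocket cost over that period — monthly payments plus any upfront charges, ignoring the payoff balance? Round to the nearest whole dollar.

$75,070

Monthly rate = 4.1%/12 = 0.0034167; payment = 369,000 × 0.0034167 / (1 − (1+0.0034167)^−120) = $3,753.51.
Total outlay = 20 × $3,753.51 = $75,070.20.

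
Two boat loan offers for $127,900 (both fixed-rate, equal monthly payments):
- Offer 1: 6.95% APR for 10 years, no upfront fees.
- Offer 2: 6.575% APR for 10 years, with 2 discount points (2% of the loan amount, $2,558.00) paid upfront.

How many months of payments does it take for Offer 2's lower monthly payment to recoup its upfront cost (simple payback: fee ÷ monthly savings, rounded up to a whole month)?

105 months

Offer 1: at 6.95% the monthly rate is 0.0057917, so the payment is 127,900 × 0.0057917 / (1 − 1.0057917^−120) = $1,481.73.
Offer 2: at 6.575% the monthly rate is 0.0054792, so the payment is 127,900 × 0.0054792 / (1 − 1.0054792^−120) = $1,457.16.
Monthly savings = $1,481.73 − $1,457.16 = $24.57.
Break-even = $2,558.00 / $24.57 = 104.11 → 105 months.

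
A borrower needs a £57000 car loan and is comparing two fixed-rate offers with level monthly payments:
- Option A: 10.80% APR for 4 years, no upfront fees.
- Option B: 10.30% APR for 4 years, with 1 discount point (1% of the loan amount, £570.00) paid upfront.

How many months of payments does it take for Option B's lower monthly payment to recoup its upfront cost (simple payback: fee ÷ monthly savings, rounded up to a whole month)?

Option A: monthly rate = 10.8%/12 = 0.0090000; payment = 57,000 × 0.0090000 / (1 − (1+0.0090000)^−48) = £1,467.66.
Option B: monthly rate = 10.3%/12 = 0.0085833; payment = 57,000 × 0.0085833 / (1 − (1+0.0085833)^−48) = £1,453.89.
Monthly savings = £1,467.66 − £1,453.89 = £13.77.
Break-even = £570.00 / £13.77 = 41.39 → 42 months.

42 months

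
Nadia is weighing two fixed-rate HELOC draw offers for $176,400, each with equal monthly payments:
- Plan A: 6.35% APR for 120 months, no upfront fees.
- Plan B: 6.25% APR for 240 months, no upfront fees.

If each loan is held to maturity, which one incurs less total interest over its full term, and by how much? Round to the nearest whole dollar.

Plan A: monthly rate = 6.35%/12 = 0.0052917; payment = 176,400 × 0.0052917 / (1 − (1+0.0052917)^−120) = $1,989.55.
Total interest on Plan A = 120 × $1,989.55 − $176,400 = $62,346.00.
Plan B: monthly rate = 6.25%/12 = 0.0052083; payment = 176,400 × 0.0052083 / (1 − (1+0.0052083)^−240) = $1,289.36.
Total interest on Plan B = 240 × $1,289.36 − $176,400 = $133,046.40.
Plan A is lower by $70,700.40.

Plan A by $70,700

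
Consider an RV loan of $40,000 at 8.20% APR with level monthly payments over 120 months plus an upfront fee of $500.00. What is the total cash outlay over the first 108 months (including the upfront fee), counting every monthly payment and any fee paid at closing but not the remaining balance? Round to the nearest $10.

$53,370

Monthly rate = 8.2%/12 = 0.0068333; payment = 40,000 × 0.0068333 / (1 − (1+0.0068333)^−120) = $489.55.
Total outlay = 108 × $489.55 + $500.00 = $53,371.40.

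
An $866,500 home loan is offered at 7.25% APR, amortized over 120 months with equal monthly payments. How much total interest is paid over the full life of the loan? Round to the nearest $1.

At 7.25% the monthly rate is 0.0060417, so the payment is 866,500 × 0.0060417 / (1 − 1.0060417^−120) = $10,172.80.
Total paid = 120 × $10,172.80 = $1,220,736.00; interest = $1,220,736.00 − $866,500 = $354,236.00.

$354,236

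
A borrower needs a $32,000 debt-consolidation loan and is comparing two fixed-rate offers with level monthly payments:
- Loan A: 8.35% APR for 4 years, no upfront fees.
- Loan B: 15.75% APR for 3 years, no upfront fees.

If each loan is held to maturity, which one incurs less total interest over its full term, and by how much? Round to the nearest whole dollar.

Loan A: at 8.35% the monthly rate is 0.0069583, so the payment is 32,000 × 0.0069583 / (1 − 1.0069583^−48) = $786.48.
Total interest on Loan A = 48 × $786.48 − $32,000 = $5,751.04.
Loan B: monthly rate = 15.75%/12 = 0.0131250; payment = 32,000 × 0.0131250 / (1 − (1+0.0131250)^−36) = $1,121.08.
Total interest on Loan B = 36 × $1,121.08 − $32,000 = $8,358.88.
Loan A is lower by $2,607.84.

Loan A by $2,608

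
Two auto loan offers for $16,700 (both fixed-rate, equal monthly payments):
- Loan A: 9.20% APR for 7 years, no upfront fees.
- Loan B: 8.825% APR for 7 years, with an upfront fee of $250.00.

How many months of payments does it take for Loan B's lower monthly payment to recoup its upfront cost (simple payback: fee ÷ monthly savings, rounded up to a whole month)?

79 months

Loan A: at 9.20% the monthly rate is 0.0076667, so the payment is 16,700 × 0.0076667 / (1 − 1.0076667^−84) = $270.39.
Loan B: monthly rate = 8.825%/12 = 0.0073542; payment = 16,700 × 0.0073542 / (1 − (1+0.0073542)^−84) = $267.21.
Monthly savings = $270.39 − $267.21 = $3.18.
Break-even = $250.00 / $3.18 = 78.62 → 79 months.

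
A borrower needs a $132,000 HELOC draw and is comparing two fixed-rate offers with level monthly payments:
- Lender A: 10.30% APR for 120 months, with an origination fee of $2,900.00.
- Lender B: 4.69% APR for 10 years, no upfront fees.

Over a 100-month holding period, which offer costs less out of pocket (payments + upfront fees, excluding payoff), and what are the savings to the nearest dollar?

Lender B by $41,524

Lender A: monthly rate = 10.3%/12 = 0.0085833; payment = 132,000 × 0.0085833 / (1 − (1+0.0085833)^−120) = $1,766.39.
Lender B: monthly rate = 4.69%/12 = 0.0039083; payment = 132,000 × 0.0039083 / (1 − (1+0.0039083)^−120) = $1,380.15.
Over 100 months: Lender A costs 100 × $1,766.39 + $2,900.00 = $179,539.00; Lender B costs 100 × $1,380.15 = $138,015.00.
Lender B is cheaper by $179,539.00 − $138,015.00 = $41,524.00.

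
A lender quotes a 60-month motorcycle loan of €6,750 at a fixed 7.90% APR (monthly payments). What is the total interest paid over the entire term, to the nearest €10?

Monthly rate = 7.9%/12 = 0.0065833; payment = 6,750 × 0.0065833 / (1 − (1+0.0065833)^−60) = €136.54.
Total paid = 60 × €136.54 = €8,192.40; interest = €8,192.40 − €6,750 = €1,442.40.

€1,440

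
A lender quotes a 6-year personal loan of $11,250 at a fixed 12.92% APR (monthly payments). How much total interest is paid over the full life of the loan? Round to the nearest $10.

Monthly rate = 12.92%/12 = 0.0107667; payment = 11,250 × 0.0107667 / (1 − (1+0.0107667)^−72) = $225.36.
Total paid = 72 × $225.36 = $16,225.92; interest = $16,225.92 − $11,250 = $4,975.92.

$4,980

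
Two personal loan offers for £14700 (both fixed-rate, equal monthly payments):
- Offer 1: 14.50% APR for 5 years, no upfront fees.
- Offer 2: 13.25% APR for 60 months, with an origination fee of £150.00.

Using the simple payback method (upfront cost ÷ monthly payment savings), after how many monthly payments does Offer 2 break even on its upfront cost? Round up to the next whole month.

Offer 1: at 14.50% the monthly rate is 0.0120833, so the payment is 14,700 × 0.0120833 / (1 − 1.0120833^−60) = £345.87.
Offer 2: monthly rate = 13.25%/12 = 0.0110417; payment = 14,700 × 0.0110417 / (1 − (1+0.0110417)^−60) = £336.35.
Monthly savings = £345.87 − £336.35 = £9.52.
Break-even = £150.00 / £9.52 = 15.76 → 16 months.

16 months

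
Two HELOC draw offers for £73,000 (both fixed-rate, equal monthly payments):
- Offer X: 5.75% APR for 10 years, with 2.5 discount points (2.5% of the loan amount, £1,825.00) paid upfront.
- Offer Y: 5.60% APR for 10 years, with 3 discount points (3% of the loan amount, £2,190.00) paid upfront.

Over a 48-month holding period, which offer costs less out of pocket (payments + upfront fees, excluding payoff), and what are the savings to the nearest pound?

Offer X: at 5.75% the monthly rate is 0.0047917, so the payment is 73,000 × 0.0047917 / (1 − 1.0047917^−120) = £801.32.
Offer Y: monthly rate = 5.6%/12 = 0.0046667; payment = 73,000 × 0.0046667 / (1 − (1+0.0046667)^−120) = £795.86.
Over 48 months: Offer X costs 48 × £801.32 + £1,825.00 = £40,288.36; Offer Y costs 48 × £795.86 + £2,190.00 = £40,391.28.
Offer X is cheaper by £40,391.28 − £40,288.36 = £102.92.

Offer X by £103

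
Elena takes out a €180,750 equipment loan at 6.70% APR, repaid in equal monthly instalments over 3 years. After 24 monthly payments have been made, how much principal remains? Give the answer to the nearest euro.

€64,317

With monthly rate i = 6.7%/12 = 0.0055833, the balance after k of n payments is P · [(1+i)^n − (1+i)^k] / [(1+i)^n − 1].
(1+0.0055833)^36 = 1.22194146 and (1+0.0055833)^24 = 1.14296676, so the balance is 180,750 × (1.22194146 − 1.14296676) / (1.22194146 − 1) = €64,317.31.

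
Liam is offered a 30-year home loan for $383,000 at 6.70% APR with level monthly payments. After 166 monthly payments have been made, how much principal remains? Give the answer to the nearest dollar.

With monthly rate i = 6.7%/12 = 0.0055833, the balance after k of n payments is P · [(1+i)^n − (1+i)^k] / [(1+i)^n − 1].
(1+0.0055833)^360 = 7.42171045 and (1+0.0055833)^166 = 2.51999146, so the balance is 383,000 × (7.42171045 − 2.51999146) / (7.42171045 − 1) = $292,345.53.

$292,346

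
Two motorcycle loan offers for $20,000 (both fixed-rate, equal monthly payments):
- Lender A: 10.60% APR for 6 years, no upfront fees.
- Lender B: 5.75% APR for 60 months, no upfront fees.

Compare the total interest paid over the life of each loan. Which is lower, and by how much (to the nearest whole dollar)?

Lender A: at 10.60% the monthly rate is 0.0088333, so the payment is 20,000 × 0.0088333 / (1 − 1.0088333^−72) = $376.60.
Total interest on Lender A = 72 × $376.60 − $20,000 = $7,115.20.
Lender B: at 5.75% the monthly rate is 0.0047917, so the payment is 20,000 × 0.0047917 / (1 − 1.0047917^−60) = $384.34.
Total interest on Lender B = 60 × $384.34 − $20,000 = $3,060.40.
Lender B is lower by $4,054.80.

Lender B by $4,055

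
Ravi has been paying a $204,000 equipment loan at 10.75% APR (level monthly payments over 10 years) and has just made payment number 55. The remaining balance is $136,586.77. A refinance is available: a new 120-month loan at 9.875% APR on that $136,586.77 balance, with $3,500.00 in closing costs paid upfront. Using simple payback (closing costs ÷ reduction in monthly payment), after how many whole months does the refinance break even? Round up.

4 months

Current payment = 204,000 × 10.75%/12 / (1 − (1+0.0089583)^−120) = $2,781.31.
Refinanced payment = 136,586.77 × 0.0082292 / (1 − (1+0.0082292)^−120) = $1,795.56.
Monthly savings = $2,781.31 − $1,795.56 = $985.75.
Break-even = $3,500.00 / $985.75 = 3.55 → 4 months.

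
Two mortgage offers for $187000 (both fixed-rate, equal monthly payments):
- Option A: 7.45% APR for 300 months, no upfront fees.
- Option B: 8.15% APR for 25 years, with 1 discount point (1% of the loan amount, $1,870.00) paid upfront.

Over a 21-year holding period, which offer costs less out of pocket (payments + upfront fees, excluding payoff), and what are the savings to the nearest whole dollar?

Option A by $23,565

Option A: monthly rate = 7.45%/12 = 0.0062083; payment = 187,000 × 0.0062083 / (1 − (1+0.0062083)^−300) = $1,375.84.
Option B: at 8.15% the monthly rate is 0.0067917, so the payment is 187,000 × 0.0067917 / (1 − 1.0067917^−300) = $1,461.93.
Over 252 months: Option A costs 252 × $1,375.84 = $346,711.68; Option B costs 252 × $1,461.93 + $1,870.00 = $370,276.36.
Option A is cheaper by $370,276.36 − $346,711.68 = $23,564.68.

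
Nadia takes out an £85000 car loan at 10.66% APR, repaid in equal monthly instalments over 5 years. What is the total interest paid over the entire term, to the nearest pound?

£25,024

At 10.66% the monthly rate is 0.0088833, so the payment is 85,000 × 0.0088833 / (1 − 1.0088833^−60) = £1,833.73.
Total paid = 60 × £1,833.73 = £110,023.80; interest = £110,023.80 − £85,000 = £25,023.80.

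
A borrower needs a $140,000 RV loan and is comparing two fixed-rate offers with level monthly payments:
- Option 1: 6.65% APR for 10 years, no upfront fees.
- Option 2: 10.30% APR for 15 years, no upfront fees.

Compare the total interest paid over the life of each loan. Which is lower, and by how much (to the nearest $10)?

Option 1: monthly rate = 6.65%/12 = 0.0055417; payment = 140,000 × 0.0055417 / (1 − (1+0.0055417)^−120) = $1,600.38.
Total interest on Option 1 = 120 × $1,600.38 − $140,000 = $52,045.60.
Option 2: monthly rate = 10.3%/12 = 0.0085833; payment = 140,000 × 0.0085833 / (1 − (1+0.0085833)^−180) = $1,530.25.
Total interest on Option 2 = 180 × $1,530.25 − $140,000 = $135,445.00.
Option 1 is lower by $83,399.40.

Option 1 by $83,400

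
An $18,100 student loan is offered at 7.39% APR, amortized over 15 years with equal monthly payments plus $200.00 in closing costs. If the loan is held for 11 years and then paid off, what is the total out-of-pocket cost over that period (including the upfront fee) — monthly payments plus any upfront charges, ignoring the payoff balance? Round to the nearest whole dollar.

At 7.39% the monthly rate is 0.0061583, so the payment is 18,100 × 0.0061583 / (1 − 1.0061583^−180) = $166.66.
Total outlay = 132 × $166.66 + $200.00 = $22,199.12.

$22,199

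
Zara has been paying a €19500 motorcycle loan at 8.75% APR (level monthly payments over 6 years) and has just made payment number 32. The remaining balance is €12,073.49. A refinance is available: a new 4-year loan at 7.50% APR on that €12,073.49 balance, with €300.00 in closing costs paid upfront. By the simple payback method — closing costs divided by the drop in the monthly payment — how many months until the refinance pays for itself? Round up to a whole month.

6 months

Current payment = 19,500 × 8.75%/12 / (1 − (1+0.0072917)^−72) = €349.08.
Refinanced payment = 12,073.49 × 0.0062500 / (1 − (1+0.0062500)^−48) = €291.92.
Monthly savings = €349.08 − €291.92 = €57.16.
Break-even = €300.00 / €57.16 = 5.25 → 6 months.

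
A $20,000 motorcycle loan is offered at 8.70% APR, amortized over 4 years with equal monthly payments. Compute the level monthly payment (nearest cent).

$494.86

Monthly rate = 8.7%/12 = 0.0072500; payment = 20,000 × 0.0072500 / (1 − (1+0.0072500)^−48) = $494.86.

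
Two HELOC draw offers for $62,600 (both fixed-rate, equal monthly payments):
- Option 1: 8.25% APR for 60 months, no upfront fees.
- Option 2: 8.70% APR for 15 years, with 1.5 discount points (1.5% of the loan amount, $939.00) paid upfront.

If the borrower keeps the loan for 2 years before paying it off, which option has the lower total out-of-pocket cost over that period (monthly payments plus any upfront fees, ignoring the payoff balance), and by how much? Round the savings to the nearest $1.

Option 2 by $14,733

Option 1: at 8.25% the monthly rate is 0.0068750, so the payment is 62,600 × 0.0068750 / (1 − 1.0068750^−60) = $1,276.81.
Option 2: monthly rate = 8.7%/12 = 0.0072500; payment = 62,600 × 0.0072500 / (1 − (1+0.0072500)^−180) = $623.81.
Over 24 months: Option 1 costs 24 × $1,276.81 = $30,643.44; Option 2 costs 24 × $623.81 + $939.00 = $15,910.44.
Option 2 is cheaper by $30,643.44 − $15,910.44 = $14,733.00.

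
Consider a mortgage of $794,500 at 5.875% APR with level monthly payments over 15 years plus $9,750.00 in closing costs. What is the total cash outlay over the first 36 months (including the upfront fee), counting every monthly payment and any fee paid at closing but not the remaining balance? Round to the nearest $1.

At 5.875% the monthly rate is 0.0048958, so the payment is 794,500 × 0.0048958 / (1 − 1.0048958^−180) = $6,650.91.
Total outlay = 36 × $6,650.91 + $9,750.00 = $249,182.76.

$249,183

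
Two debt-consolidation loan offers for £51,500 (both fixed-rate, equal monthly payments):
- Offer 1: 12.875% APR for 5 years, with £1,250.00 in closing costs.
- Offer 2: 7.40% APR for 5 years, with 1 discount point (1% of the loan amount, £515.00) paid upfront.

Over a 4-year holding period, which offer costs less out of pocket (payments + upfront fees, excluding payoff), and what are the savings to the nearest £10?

Offer 1: at 12.875% the monthly rate is 0.0107292, so the payment is 51,500 × 0.0107292 / (1 − 1.0107292^−60) = £1,168.49.
Offer 2: at 7.40% the monthly rate is 0.0061667, so the payment is 51,500 × 0.0061667 / (1 − 1.0061667^−60) = £1,029.51.
Over 48 months: Offer 1 costs 48 × £1,168.49 + £1,250.00 = £57,337.52; Offer 2 costs 48 × £1,029.51 + £515.00 = £49,931.48.
Offer 2 is cheaper by £57,337.52 − £49,931.48 = £7,406.04.

Offer 2 by £7,410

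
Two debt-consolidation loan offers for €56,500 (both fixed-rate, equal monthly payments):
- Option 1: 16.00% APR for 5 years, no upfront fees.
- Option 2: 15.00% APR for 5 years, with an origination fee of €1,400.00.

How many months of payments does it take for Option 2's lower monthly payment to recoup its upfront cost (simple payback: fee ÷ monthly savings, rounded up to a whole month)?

Option 1: monthly rate = 16%/12 = 0.0133333; payment = 56,500 × 0.0133333 / (1 − (1+0.0133333)^−60) = €1,373.97.
Option 2: monthly rate = 15%/12 = 0.0125000; payment = 56,500 × 0.0125000 / (1 − (1+0.0125000)^−60) = €1,344.13.
Monthly savings = €1,373.97 − €1,344.13 = €29.84.
Break-even = €1,400.00 / €29.84 = 46.92 → 47 months.

47 months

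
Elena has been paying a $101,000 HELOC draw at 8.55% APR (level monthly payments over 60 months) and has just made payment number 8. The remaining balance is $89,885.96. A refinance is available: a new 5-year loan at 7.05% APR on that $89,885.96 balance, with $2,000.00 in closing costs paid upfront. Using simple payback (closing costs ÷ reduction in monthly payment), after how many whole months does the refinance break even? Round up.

Current payment = 101,000 × 8.55%/12 / (1 − (1+0.0071250)^−60) = $2,074.60.
Refinanced payment = 89,885.96 × 0.0058750 / (1 − (1+0.0058750)^−60) = $1,781.97.
Monthly savings = $2,074.60 − $1,781.97 = $292.63.
Break-even = $2,000.00 / $292.63 = 6.83 → 7 months.

7 months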